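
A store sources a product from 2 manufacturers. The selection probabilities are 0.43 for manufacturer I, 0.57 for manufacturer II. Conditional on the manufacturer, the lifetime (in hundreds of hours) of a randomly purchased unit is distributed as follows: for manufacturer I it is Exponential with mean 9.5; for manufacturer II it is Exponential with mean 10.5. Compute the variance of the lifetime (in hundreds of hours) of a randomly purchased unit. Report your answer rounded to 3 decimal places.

101.895

Per component, I: μ=9.5, E[X²]=180.5; II: μ=10.5, E[X²]=220.5.
E[X] = 0.43·9.5 + 0.57·10.5 = 10.07.
E[X²] = 0.43·180.5 + 0.57·220.5 = 203.3.
Var(X) = E[X²] − (E[X])² = 203.3 − 101.405 = 101.895.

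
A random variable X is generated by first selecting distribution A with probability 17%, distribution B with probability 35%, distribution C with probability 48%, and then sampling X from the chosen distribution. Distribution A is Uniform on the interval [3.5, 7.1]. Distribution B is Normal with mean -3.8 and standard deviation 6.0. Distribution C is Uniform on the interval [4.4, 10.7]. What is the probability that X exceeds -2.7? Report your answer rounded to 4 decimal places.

0.7995

Conditional on each component, P(X > -2.7): A: 1; B: 0.427268; C: 1.
By total probability, P(X > -2.7) = 0.17·1 + 0.35·0.427268 + 0.48·1 = 0.799544.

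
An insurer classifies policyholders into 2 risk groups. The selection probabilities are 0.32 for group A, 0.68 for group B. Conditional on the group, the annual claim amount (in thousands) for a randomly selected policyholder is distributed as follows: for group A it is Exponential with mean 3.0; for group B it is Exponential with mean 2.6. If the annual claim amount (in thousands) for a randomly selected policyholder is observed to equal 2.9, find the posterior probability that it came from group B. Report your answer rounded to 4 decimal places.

0.6788

Likelihoods f(2.9 | ·): A: 0.126783; B: 0.126073.
Posterior ∝ prior × likelihood. Numerator for B: 0.68·0.126073 = 0.0857295.
Normalizing constant: 0.32·0.126783 + 0.68·0.126073 = 0.1263.
P(B | observation) = 0.0857295 / 0.1263 = 0.678776.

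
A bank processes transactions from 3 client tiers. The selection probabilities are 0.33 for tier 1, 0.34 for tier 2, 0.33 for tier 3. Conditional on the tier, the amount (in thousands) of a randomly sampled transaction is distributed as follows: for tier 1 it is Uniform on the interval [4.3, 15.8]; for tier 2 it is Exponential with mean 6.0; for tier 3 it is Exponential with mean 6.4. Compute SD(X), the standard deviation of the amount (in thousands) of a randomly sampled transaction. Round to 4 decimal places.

5.7186

Per component, 1: μ=10.05, E[X²]=112.023; 2: μ=6, E[X²]=72; 3: μ=6.4, E[X²]=81.92.
E[X] = 0.33·10.05 + 0.34·6 + 0.33·6.4 = 7.4685.
E[X²] = 0.33·112.023 + 0.34·72 + 0.33·81.92 = 88.4813.
Var(X) = E[X²] − (E[X])² = 88.4813 − 55.7785 = 32.7028.
SD(X) = √32.7028 = 5.71864.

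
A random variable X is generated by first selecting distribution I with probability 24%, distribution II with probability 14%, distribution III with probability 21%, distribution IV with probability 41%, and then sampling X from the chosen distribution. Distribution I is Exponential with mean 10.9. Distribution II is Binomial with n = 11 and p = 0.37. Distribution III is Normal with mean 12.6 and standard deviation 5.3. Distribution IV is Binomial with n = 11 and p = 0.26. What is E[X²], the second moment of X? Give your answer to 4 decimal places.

For each component E[X²] = Var + (mean)², giving I: 237.62; II: 19.129; III: 186.85; IV: 10.296.
Overall E[X²] = 0.24·237.62 + 0.14·19.129 + 0.21·186.85 + 0.41·10.296 = 103.167.

103.1667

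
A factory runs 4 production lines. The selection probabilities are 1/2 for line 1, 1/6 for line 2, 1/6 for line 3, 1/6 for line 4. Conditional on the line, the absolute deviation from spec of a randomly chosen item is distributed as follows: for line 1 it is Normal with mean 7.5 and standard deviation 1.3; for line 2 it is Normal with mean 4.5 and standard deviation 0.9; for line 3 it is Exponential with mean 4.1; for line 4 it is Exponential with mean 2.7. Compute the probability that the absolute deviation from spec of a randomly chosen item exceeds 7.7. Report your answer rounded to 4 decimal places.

0.2546

Conditional on each line, P(X > 7.7): 1: 0.438866; 2: 0.000188591; 3: 0.152888; 4: 0.0577373.
By total probability, P(X > 7.7) = 0.5·0.438866 + 0.166667·0.000188591 + 0.166667·0.152888 + 0.166667·0.0577373 = 0.254568.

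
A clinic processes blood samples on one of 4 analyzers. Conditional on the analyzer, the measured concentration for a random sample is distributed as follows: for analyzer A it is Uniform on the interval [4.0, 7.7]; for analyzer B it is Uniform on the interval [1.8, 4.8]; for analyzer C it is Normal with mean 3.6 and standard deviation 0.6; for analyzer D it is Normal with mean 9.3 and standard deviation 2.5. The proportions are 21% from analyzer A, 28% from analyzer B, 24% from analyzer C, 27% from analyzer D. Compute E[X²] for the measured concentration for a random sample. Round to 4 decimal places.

38.9221

For each component E[X²] = Var + (mean)², giving A: 35.3633; B: 11.64; C: 13.32; D: 92.74.
Overall E[X²] = 0.21·35.3633 + 0.28·11.64 + 0.24·13.32 + 0.27·92.74 = 38.9221.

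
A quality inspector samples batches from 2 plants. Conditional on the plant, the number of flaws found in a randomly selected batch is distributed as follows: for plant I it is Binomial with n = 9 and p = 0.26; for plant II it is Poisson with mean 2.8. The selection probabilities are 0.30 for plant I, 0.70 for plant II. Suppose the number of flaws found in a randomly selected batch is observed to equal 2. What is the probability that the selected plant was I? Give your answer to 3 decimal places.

Likelihoods P(X=2 | ·): I: 0.295714; II: 0.238375.
Posterior ∝ prior × likelihood. Numerator for I: 0.3·0.295714 = 0.0887141.
Normalizing constant: 0.3·0.295714 + 0.7·0.238375 = 0.255577.
P(I | observation) = 0.0887141 / 0.255577 = 0.347113.

0.347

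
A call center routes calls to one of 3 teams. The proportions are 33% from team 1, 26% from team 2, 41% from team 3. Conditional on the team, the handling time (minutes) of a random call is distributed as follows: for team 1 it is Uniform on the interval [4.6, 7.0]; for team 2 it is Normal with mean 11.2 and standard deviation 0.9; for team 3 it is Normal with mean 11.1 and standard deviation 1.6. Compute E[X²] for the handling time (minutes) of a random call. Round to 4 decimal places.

95.6503

For each component E[X²] = Var + (mean)², giving 1: 34.12; 2: 126.25; 3: 125.77.
Overall E[X²] = 0.33·34.12 + 0.26·126.25 + 0.41·125.77 = 95.6503.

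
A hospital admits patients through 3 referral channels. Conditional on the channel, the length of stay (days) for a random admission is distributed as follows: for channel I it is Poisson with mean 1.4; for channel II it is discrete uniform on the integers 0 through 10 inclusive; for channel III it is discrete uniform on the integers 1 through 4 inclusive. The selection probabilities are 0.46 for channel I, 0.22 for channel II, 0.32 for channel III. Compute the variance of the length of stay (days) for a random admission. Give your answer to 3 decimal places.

5.174

Per component, I: μ=1.4, E[X²]=3.36; II: μ=5, E[X²]=35; III: μ=2.5, E[X²]=7.5.
E[X] = 0.46·1.4 + 0.22·5 + 0.32·2.5 = 2.544.
E[X²] = 0.46·3.36 + 0.22·35 + 0.32·7.5 = 11.6456.
Var(X) = E[X²] − (E[X])² = 11.6456 − 6.47194 = 5.17366.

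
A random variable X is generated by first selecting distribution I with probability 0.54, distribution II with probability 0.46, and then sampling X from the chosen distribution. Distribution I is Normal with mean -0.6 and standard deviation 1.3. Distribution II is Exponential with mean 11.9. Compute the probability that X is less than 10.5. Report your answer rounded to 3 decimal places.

0.810

Conditional on each component, P(X < 10.5): I: 1; II: 0.586192.
By total probability, P(X < 10.5) = 0.54·1 + 0.46·0.586192 = 0.809648.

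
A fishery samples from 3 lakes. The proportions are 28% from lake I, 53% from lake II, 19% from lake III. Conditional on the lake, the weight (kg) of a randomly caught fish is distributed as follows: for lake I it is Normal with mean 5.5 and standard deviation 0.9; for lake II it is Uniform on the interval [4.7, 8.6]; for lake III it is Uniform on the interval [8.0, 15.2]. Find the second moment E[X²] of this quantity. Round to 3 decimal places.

For each component E[X²] = Var + (mean)², giving I: 31.06; II: 45.49; III: 138.88.
Overall E[X²] = 0.28·31.06 + 0.53·45.49 + 0.19·138.88 = 59.1937.

59.194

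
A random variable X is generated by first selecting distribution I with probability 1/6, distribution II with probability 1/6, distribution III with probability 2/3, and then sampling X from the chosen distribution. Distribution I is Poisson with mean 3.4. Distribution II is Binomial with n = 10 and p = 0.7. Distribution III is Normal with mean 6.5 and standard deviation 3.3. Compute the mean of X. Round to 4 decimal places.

Component means — I: 3.4; II: 7; III: 6.5.
E[X] = 0.166667·3.4 + 0.166667·7 + 0.666667·6.5 = 6.06667.

6.0667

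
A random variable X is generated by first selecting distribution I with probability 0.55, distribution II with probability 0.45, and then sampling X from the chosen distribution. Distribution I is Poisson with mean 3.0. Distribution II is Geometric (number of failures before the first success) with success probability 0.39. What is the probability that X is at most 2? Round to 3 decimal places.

Conditional on each component, P(X ≤ 2): I: 0.42319; II: 0.773019.
By total probability, P(X ≤ 2) = 0.55·0.42319 + 0.45·0.773019 = 0.580613.

0.581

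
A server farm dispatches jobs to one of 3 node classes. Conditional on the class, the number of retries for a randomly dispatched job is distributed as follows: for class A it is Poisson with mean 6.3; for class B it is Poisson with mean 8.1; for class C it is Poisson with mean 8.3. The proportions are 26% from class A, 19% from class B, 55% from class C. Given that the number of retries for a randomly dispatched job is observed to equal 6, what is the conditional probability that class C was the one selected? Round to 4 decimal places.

Likelihoods P(X=6 | ·): A: 0.159461; B: 0.119067; C: 0.112847.
Posterior ∝ prior × likelihood. Numerator for C: 0.55·0.112847 = 0.0620661.
Normalizing constant: 0.26·0.159461 + 0.19·0.119067 + 0.55·0.112847 = 0.126149.
P(C | observation) = 0.0620661 / 0.126149 = 0.492007.

0.4920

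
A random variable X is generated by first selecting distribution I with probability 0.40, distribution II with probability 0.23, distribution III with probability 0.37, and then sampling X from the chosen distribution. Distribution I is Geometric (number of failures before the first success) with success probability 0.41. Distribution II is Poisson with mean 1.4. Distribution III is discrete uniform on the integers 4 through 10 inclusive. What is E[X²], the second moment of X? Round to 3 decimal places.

22.615

For each component E[X²] = Var + (mean)², giving I: 5.58061; II: 3.36; III: 53.
Overall E[X²] = 0.4·5.58061 + 0.23·3.36 + 0.37·53 = 22.615.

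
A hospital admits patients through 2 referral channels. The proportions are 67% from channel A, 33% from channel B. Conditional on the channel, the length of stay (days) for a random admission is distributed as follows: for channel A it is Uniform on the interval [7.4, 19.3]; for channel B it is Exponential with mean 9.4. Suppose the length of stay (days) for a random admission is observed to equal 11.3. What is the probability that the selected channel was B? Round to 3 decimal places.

0.158

Likelihoods f(11.3 | ·): A: 0.0840336; B: 0.0319738.
Posterior ∝ prior × likelihood. Numerator for B: 0.33·0.0319738 = 0.0105514.
Normalizing constant: 0.67·0.0840336 + 0.33·0.0319738 = 0.0668539.
P(B | observation) = 0.0105514 / 0.0668539 = 0.157827.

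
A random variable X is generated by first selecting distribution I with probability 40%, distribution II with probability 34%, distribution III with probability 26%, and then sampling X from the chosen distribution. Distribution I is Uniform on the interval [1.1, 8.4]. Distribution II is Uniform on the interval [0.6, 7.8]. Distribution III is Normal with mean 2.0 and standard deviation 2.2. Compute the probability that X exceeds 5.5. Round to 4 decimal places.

Conditional on each component, P(X > 5.5): I: 0.39726; II: 0.319444; III: 0.055815.
By total probability, P(X > 5.5) = 0.4·0.39726 + 0.34·0.319444 + 0.26·0.055815 = 0.282027.

0.2820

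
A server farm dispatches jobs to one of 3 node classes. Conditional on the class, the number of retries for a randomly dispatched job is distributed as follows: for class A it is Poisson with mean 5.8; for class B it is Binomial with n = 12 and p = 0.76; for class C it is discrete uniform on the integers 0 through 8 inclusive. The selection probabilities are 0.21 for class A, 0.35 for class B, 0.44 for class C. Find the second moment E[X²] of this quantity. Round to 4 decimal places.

48.1329

For each component E[X²] = Var + (mean)², giving A: 39.44; B: 85.3632; C: 22.6667.
Overall E[X²] = 0.21·39.44 + 0.35·85.3632 + 0.44·22.6667 = 48.1329.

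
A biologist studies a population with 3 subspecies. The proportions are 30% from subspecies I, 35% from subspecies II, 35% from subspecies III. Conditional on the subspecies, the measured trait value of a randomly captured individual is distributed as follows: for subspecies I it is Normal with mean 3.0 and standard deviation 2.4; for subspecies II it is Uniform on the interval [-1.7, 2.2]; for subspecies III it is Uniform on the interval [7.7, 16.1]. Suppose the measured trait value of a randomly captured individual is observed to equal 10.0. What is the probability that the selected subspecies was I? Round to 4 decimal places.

0.0167

Likelihoods f(10.0 | ·): I: 0.00236287; II: 0; III: 0.119048.
Posterior ∝ prior × likelihood. Numerator for I: 0.3·0.00236287 = 0.00070886.
Normalizing constant: 0.3·0.00236287 + 0.35·0 + 0.35·0.119048 = 0.0423755.
P(I | observation) = 0.00070886 / 0.0423755 = 0.0167281.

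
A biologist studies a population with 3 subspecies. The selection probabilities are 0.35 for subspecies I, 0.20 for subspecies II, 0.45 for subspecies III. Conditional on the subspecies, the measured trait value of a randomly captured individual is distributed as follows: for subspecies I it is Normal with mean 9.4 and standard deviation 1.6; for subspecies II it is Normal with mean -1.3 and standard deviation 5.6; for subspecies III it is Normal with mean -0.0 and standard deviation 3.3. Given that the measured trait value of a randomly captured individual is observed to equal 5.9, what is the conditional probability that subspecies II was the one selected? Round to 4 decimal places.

Likelihoods f(5.9 | ·): I: 0.022788; II: 0.031172; III: 0.0244502.
Posterior ∝ prior × likelihood. Numerator for II: 0.2·0.031172 = 0.0062344.
Normalizing constant: 0.35·0.022788 + 0.2·0.031172 + 0.45·0.0244502 = 0.0252128.
P(II | observation) = 0.0062344 / 0.0252128 = 0.247271.

0.2473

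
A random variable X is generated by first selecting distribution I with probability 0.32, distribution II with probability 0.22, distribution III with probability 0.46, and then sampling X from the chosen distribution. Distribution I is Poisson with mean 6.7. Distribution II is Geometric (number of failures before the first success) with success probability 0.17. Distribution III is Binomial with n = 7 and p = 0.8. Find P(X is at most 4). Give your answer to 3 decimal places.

Conditional on each component, P(X ≤ 4): I: 0.202159; II: 0.606096; III: 0.148032.
By total probability, P(X ≤ 4) = 0.32·0.202159 + 0.22·0.606096 + 0.46·0.148032 = 0.266127.

0.266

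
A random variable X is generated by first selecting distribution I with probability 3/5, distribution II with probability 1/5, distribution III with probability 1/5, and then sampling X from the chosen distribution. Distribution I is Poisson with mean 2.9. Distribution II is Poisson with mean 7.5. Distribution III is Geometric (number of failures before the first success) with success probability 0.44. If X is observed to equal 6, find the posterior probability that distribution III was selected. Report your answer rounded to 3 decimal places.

Likelihoods P(X=6 | ·): I: 0.0454571; II: 0.136718; III: 0.01357.
Posterior ∝ prior × likelihood. Numerator for III: 0.2·0.01357 = 0.00271401.
Normalizing constant: 0.6·0.0454571 + 0.2·0.136718 + 0.2·0.01357 = 0.0573319.
P(III | observation) = 0.00271401 / 0.0573319 = 0.0473385.

0.047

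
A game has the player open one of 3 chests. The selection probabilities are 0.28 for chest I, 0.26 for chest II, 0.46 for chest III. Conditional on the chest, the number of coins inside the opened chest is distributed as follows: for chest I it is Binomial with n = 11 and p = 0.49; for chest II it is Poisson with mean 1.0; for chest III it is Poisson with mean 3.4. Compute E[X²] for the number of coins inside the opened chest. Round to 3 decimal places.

For each component E[X²] = Var + (mean)², giving I: 31.801; II: 2; III: 14.96.
Overall E[X²] = 0.28·31.801 + 0.26·2 + 0.46·14.96 = 16.3059.

16.306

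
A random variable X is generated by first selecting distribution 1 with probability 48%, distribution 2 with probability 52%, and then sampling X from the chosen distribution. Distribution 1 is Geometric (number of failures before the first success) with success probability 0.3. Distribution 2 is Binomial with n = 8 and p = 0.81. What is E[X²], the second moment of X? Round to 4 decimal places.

For each component E[X²] = Var + (mean)², giving 1: 13.2222; 2: 43.2216.
Overall E[X²] = 0.48·13.2222 + 0.52·43.2216 = 28.8219.

28.8219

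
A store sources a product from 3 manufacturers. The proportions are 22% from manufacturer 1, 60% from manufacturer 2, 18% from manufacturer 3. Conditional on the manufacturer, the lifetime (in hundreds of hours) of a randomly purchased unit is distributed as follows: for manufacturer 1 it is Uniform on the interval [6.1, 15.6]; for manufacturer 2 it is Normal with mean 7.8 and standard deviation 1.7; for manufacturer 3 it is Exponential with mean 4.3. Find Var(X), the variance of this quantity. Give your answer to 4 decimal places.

Per component, 1: μ=10.85, E[X²]=125.243; 2: μ=7.8, E[X²]=63.73; 3: μ=4.3, E[X²]=36.98.
E[X] = 0.22·10.85 + 0.6·7.8 + 0.18·4.3 = 7.841.
E[X²] = 0.22·125.243 + 0.6·63.73 + 0.18·36.98 = 72.4479.
Var(X) = E[X²] − (E[X])² = 72.4479 − 61.4813 = 10.9667.

10.9667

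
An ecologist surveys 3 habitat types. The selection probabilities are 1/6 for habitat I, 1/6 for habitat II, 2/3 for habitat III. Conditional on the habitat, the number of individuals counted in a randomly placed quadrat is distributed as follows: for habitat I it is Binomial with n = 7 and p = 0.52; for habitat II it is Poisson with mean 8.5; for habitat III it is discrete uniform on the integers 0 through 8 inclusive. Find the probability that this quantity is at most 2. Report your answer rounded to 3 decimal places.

Conditional on each habitat, P(X ≤ 2): I: 0.195078; II: 0.00928324; III: 0.333333.
By total probability, P(X ≤ 2) = 0.166667·0.195078 + 0.166667·0.00928324 + 0.666667·0.333333 = 0.256282.

0.256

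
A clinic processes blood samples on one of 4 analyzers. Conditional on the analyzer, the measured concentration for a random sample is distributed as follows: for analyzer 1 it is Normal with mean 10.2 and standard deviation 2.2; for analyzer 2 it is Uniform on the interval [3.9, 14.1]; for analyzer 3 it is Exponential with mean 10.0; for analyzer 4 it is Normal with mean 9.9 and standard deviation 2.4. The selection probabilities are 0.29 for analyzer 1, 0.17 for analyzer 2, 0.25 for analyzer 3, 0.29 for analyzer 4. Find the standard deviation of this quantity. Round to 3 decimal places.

Per component, 1: μ=10.2, E[X²]=108.88; 2: μ=9, E[X²]=89.67; 3: μ=10, E[X²]=200; 4: μ=9.9, E[X²]=103.77.
E[X] = 0.29·10.2 + 0.17·9 + 0.25·10 + 0.29·9.9 = 9.859.
E[X²] = 0.29·108.88 + 0.17·89.67 + 0.25·200 + 0.29·103.77 = 126.912.
Var(X) = E[X²] − (E[X])² = 126.912 − 97.1999 = 29.7125.
SD(X) = √29.7125 = 5.45092.

5.451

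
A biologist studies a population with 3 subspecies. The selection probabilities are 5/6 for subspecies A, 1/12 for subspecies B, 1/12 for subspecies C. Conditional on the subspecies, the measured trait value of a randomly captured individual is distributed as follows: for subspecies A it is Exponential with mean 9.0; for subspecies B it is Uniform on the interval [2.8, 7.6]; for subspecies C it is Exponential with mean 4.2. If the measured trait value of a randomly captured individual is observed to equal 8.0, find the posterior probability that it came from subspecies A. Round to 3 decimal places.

0.928

Likelihoods f(8.0 | ·): A: 0.0456791; B: 0; C: 0.0354424.
Posterior ∝ prior × likelihood. Numerator for A: 0.833333·0.0456791 = 0.038066.
Normalizing constant: 0.833333·0.0456791 + 0.0833333·0 + 0.0833333·0.0354424 = 0.0410195.
P(A | observation) = 0.038066 / 0.0410195 = 0.927997.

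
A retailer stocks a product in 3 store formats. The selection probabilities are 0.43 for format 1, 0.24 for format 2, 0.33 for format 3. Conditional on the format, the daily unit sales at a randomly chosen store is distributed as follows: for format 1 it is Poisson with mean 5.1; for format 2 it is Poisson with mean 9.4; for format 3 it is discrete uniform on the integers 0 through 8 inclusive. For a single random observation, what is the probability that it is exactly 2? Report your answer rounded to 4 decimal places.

Conditional on each format, P(X = 2): 1: 0.0792882; 2: 0.00365475; 3: 0.111111.
By total probability, P(X = 2) = 0.43·0.0792882 + 0.24·0.00365475 + 0.33·0.111111 = 0.0716377.

0.0716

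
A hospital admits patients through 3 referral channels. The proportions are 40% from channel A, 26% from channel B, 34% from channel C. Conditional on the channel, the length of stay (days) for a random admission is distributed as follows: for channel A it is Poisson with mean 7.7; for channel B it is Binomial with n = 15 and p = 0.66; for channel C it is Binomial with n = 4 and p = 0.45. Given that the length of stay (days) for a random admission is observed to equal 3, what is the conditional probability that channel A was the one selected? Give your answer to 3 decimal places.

0.168

Likelihoods P(X=3 | ·): A: 0.0344551; B: 0.000312169; C: 0.200475.
Posterior ∝ prior × likelihood. Numerator for A: 0.4·0.0344551 = 0.013782.
Normalizing constant: 0.4·0.0344551 + 0.26·0.000312169 + 0.34·0.200475 = 0.0820247.
P(A | observation) = 0.013782 / 0.0820247 = 0.168023.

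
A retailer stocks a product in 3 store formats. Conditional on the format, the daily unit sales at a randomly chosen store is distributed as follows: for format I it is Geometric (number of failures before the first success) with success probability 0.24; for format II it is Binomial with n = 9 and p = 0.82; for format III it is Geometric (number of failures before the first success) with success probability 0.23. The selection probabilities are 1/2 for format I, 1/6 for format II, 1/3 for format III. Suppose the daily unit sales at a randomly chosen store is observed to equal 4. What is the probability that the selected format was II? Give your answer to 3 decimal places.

0.026

Likelihoods P(X=4 | ·): I: 0.0800692; II: 0.0107644; III: 0.080852.
Posterior ∝ prior × likelihood. Numerator for II: 0.166667·0.0107644 = 0.00179406.
Normalizing constant: 0.5·0.0800692 + 0.166667·0.0107644 + 0.333333·0.080852 = 0.0687793.
P(II | observation) = 0.00179406 / 0.0687793 = 0.0260843.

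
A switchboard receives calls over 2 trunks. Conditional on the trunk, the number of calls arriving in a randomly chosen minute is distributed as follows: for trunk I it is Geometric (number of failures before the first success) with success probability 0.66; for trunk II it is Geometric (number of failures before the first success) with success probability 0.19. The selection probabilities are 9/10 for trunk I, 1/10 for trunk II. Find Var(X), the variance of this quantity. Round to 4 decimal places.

4.2105

Per component, I: μ=0.515152, E[X²]=1.04591; II: μ=4.26316, E[X²]=40.6122.
E[X] = 0.9·0.515152 + 0.1·4.26316 = 0.889952.
E[X²] = 0.9·1.04591 + 0.1·40.6122 = 5.00254.
Var(X) = E[X²] − (E[X])² = 5.00254 − 0.792015 = 4.21053.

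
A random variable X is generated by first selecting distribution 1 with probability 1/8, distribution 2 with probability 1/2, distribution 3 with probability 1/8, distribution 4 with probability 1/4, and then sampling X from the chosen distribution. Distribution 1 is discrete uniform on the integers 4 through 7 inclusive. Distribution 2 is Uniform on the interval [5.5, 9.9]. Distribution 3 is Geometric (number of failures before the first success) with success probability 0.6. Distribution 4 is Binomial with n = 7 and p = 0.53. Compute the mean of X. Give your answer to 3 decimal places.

Component means — 1: 5.5; 2: 7.7; 3: 0.666667; 4: 3.71.
E[X] = 0.125·5.5 + 0.5·7.7 + 0.125·0.666667 + 0.25·3.71 = 5.54833.

5.548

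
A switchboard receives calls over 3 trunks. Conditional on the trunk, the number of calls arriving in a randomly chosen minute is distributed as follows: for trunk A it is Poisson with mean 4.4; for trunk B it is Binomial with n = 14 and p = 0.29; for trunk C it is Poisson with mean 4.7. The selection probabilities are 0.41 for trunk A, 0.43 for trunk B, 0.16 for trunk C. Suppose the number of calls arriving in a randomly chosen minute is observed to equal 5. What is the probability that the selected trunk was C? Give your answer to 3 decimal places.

Likelihoods P(X=5 | ·): A: 0.168728; B: 0.188269; C: 0.17383.
Posterior ∝ prior × likelihood. Numerator for C: 0.16·0.17383 = 0.0278128.
Normalizing constant: 0.41·0.168728 + 0.43·0.188269 + 0.16·0.17383 = 0.177947.
P(C | observation) = 0.0278128 / 0.177947 = 0.156298.

0.156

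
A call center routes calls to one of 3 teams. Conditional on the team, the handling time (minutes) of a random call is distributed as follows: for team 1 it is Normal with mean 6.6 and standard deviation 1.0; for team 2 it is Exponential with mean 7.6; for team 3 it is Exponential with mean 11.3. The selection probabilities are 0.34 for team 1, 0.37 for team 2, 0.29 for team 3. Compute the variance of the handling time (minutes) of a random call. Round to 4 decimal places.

Per component, 1: μ=6.6, E[X²]=44.56; 2: μ=7.6, E[X²]=115.52; 3: μ=11.3, E[X²]=255.38.
E[X] = 0.34·6.6 + 0.37·7.6 + 0.29·11.3 = 8.333.
E[X²] = 0.34·44.56 + 0.37·115.52 + 0.29·255.38 = 131.953.
Var(X) = E[X²] − (E[X])² = 131.953 − 69.4389 = 62.5141.

62.5141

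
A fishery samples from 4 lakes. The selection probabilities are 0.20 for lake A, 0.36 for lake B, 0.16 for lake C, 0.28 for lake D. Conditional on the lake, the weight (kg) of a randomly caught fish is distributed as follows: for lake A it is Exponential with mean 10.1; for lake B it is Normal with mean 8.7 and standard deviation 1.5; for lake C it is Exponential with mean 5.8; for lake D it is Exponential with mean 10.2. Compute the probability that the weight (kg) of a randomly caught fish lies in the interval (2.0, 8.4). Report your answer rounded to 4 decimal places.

Conditional on each lake, P(2.0 < X < 8.4): A: 0.385038; B: 0.420736; C: 0.473367; D: 0.383068.
By total probability, P(2.0 < X < 8.4) = 0.2·0.385038 + 0.36·0.420736 + 0.16·0.473367 + 0.28·0.383068 = 0.41147.

0.4115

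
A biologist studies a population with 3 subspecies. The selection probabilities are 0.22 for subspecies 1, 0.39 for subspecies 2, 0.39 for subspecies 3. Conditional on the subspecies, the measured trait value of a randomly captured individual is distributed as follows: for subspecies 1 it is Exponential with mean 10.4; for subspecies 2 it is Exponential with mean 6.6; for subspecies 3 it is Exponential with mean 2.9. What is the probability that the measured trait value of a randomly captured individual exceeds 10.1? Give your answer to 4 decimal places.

Conditional on each subspecies, P(X > 10.1): 1: 0.378646; 2: 0.21647; 3: 0.0307225.
By total probability, P(X > 10.1) = 0.22·0.378646 + 0.39·0.21647 + 0.39·0.0307225 = 0.179707.

0.1797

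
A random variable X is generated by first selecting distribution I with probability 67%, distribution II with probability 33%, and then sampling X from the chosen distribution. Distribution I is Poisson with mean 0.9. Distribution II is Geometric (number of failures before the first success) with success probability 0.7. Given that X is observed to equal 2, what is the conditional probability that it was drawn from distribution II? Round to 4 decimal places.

0.1586

Likelihoods P(X=2 | ·): I: 0.164661; II: 0.063.
Posterior ∝ prior × likelihood. Numerator for II: 0.33·0.063 = 0.02079.
Normalizing constant: 0.67·0.164661 + 0.33·0.063 = 0.131113.
P(II | observation) = 0.02079 / 0.131113 = 0.158566.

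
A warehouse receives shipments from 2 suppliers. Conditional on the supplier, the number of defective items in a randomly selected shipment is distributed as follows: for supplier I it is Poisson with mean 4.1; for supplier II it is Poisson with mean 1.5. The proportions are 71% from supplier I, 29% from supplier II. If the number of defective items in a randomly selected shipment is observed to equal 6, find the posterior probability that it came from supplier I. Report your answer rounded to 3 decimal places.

Likelihoods P(X=6 | ·): I: 0.109336; II: 0.00352999.
Posterior ∝ prior × likelihood. Numerator for I: 0.71·0.109336 = 0.0776286.
Normalizing constant: 0.71·0.109336 + 0.29·0.00352999 = 0.0786523.
P(I | observation) = 0.0776286 / 0.0786523 = 0.986985.

0.987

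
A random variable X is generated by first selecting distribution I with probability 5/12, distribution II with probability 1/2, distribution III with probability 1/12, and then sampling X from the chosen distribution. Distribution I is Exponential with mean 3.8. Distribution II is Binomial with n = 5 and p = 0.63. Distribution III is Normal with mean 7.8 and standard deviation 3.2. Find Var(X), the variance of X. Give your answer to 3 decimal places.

Per component, I: μ=3.8, E[X²]=28.88; II: μ=3.15, E[X²]=11.088; III: μ=7.8, E[X²]=71.08.
E[X] = 0.416667·3.8 + 0.5·3.15 + 0.0833333·7.8 = 3.80833.
E[X²] = 0.416667·28.88 + 0.5·11.088 + 0.0833333·71.08 = 23.5007.
Var(X) = E[X²] − (E[X])² = 23.5007 − 14.5034 = 8.99726.

8.997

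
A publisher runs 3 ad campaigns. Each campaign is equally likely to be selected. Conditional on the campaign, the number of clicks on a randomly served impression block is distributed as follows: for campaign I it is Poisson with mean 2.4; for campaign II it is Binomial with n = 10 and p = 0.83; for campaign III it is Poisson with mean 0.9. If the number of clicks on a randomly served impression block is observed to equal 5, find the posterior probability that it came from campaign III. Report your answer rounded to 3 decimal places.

0.026

Likelihoods P(X=5 | ·): I: 0.0601961; II: 0.014094; III: 0.00200063.
Posterior ∝ prior × likelihood. Numerator for III: 0.333333·0.00200063 = 0.000666876.
Normalizing constant: 0.333333·0.0601961 + 0.333333·0.014094 + 0.333333·0.00200063 = 0.0254303.
P(III | observation) = 0.000666876 / 0.0254303 = 0.0262237.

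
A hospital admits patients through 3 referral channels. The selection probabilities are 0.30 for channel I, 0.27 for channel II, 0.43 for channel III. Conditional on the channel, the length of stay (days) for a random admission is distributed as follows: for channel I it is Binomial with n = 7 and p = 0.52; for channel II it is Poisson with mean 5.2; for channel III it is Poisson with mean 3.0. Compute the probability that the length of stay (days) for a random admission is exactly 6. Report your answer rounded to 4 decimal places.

0.0825

Conditional on each channel, P(X = 6): I: 0.0664292; II: 0.15148; III: 0.0504094.
By total probability, P(X = 6) = 0.3·0.0664292 + 0.27·0.15148 + 0.43·0.0504094 = 0.0825045.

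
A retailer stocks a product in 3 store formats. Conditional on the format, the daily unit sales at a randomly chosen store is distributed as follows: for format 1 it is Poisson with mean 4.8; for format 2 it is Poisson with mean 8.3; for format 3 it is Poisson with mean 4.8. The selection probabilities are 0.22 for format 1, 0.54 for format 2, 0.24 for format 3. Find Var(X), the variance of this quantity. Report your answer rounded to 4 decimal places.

9.7329

Per component, 1: μ=4.8, E[X²]=27.84; 2: μ=8.3, E[X²]=77.19; 3: μ=4.8, E[X²]=27.84.
E[X] = 0.22·4.8 + 0.54·8.3 + 0.24·4.8 = 6.69.
E[X²] = 0.22·27.84 + 0.54·77.19 + 0.24·27.84 = 54.489.
Var(X) = E[X²] − (E[X])² = 54.489 − 44.7561 = 9.7329.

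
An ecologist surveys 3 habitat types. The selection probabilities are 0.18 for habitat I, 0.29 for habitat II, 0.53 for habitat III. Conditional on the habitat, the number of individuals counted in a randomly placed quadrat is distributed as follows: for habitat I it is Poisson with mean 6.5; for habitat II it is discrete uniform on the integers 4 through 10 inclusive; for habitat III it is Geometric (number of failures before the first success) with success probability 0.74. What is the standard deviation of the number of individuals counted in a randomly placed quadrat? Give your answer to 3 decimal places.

3.605

Per component, I: μ=6.5, E[X²]=48.75; II: μ=7, E[X²]=53; III: μ=0.351351, E[X²]=0.598247.
E[X] = 0.18·6.5 + 0.29·7 + 0.53·0.351351 = 3.38622.
E[X²] = 0.18·48.75 + 0.29·53 + 0.53·0.598247 = 24.4621.
Var(X) = E[X²] − (E[X])² = 24.4621 − 11.4665 = 12.9956.
SD(X) = √12.9956 = 3.60494.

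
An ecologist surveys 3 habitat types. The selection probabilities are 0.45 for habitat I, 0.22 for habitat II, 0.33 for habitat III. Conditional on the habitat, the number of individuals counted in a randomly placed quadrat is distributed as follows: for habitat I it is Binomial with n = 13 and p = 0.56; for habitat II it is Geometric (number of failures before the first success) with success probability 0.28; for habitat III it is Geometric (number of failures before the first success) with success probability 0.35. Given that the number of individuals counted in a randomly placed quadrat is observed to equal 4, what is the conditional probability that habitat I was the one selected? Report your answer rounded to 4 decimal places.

Likelihoods P(X=4 | ·): I: 0.0434643; II: 0.0752468; III: 0.0624772.
Posterior ∝ prior × likelihood. Numerator for I: 0.45·0.0434643 = 0.0195589.
Normalizing constant: 0.45·0.0434643 + 0.22·0.0752468 + 0.33·0.0624772 = 0.0567307.
P(I | observation) = 0.0195589 / 0.0567307 = 0.344768.

0.3448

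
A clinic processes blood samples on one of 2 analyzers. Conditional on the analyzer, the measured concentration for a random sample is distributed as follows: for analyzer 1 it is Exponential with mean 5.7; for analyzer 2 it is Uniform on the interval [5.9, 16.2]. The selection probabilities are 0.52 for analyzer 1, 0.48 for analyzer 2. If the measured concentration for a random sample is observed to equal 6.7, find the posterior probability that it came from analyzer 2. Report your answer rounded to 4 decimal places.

Likelihoods f(6.7 | ·): 1: 0.054155; 2: 0.0970874.
Posterior ∝ prior × likelihood. Numerator for 2: 0.48·0.0970874 = 0.0466019.
Normalizing constant: 0.52·0.054155 + 0.48·0.0970874 = 0.0747625.
P(2 | observation) = 0.0466019 / 0.0747625 = 0.623333.

0.6233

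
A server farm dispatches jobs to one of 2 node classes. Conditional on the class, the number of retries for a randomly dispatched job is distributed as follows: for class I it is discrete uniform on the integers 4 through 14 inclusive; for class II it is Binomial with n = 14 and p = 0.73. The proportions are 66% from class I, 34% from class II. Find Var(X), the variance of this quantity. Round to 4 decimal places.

7.8722

Per component, I: μ=9, E[X²]=91; II: μ=10.22, E[X²]=107.208.
E[X] = 0.66·9 + 0.34·10.22 = 9.4148.
E[X²] = 0.66·91 + 0.34·107.208 = 96.5107.
Var(X) = E[X²] − (E[X])² = 96.5107 − 88.6385 = 7.87219.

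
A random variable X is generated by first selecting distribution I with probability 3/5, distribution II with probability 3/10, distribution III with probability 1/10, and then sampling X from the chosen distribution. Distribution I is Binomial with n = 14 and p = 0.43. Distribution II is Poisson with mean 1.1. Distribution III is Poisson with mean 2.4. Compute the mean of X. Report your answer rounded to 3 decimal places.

4.182

Component means — I: 6.02; II: 1.1; III: 2.4.
E[X] = 0.6·6.02 + 0.3·1.1 + 0.1·2.4 = 4.182.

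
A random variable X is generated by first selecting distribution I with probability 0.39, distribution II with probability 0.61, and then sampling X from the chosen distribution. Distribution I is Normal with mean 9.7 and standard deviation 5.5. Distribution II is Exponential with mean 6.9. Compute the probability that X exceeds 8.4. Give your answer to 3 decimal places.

Conditional on each component, P(X > 8.4): I: 0.593425; II: 0.296001.
By total probability, P(X > 8.4) = 0.39·0.593425 + 0.61·0.296001 = 0.411996.

0.412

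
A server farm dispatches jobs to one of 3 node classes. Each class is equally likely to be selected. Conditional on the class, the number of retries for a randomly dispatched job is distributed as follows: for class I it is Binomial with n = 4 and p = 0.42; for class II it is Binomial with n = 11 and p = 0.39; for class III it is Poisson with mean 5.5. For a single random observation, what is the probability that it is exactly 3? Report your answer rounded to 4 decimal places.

0.1576

Conditional on each class, P(X = 3): I: 0.171884; II: 0.187636; III: 0.113323.
By total probability, P(X = 3) = 0.333333·0.171884 + 0.333333·0.187636 + 0.333333·0.113323 = 0.157614.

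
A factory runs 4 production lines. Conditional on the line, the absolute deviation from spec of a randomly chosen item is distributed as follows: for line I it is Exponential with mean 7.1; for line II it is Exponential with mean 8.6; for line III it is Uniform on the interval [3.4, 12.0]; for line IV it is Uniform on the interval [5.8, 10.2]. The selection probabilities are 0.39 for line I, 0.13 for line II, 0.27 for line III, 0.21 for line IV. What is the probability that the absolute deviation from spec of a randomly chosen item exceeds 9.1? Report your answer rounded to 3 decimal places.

Conditional on each line, P(X > 9.1): I: 0.277568; II: 0.347101; III: 0.337209; IV: 0.25.
By total probability, P(X > 9.1) = 0.39·0.277568 + 0.13·0.347101 + 0.27·0.337209 + 0.21·0.25 = 0.296921.

0.297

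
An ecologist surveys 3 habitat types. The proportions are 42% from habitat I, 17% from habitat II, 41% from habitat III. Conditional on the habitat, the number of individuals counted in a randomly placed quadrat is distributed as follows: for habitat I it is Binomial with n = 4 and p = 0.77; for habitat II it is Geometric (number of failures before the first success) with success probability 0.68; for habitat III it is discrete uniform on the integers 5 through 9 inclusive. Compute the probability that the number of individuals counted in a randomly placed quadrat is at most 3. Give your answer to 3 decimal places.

Conditional on each habitat, P(X ≤ 3): I: 0.64847; II: 0.989514; III: 0.
By total probability, P(X ≤ 3) = 0.42·0.64847 + 0.17·0.989514 + 0.41·0 = 0.440575.

0.441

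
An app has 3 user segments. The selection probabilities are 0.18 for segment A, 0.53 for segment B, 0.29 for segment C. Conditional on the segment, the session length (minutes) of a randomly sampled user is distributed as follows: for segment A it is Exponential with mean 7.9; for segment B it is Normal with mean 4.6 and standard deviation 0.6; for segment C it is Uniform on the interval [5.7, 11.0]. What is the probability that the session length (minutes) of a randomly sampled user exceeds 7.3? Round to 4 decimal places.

0.2739

Conditional on each segment, P(X > 7.3): A: 0.396908; B: 3.39767e-06; C: 0.698113.
By total probability, P(X > 7.3) = 0.18·0.396908 + 0.53·3.39767e-06 + 0.29·0.698113 = 0.273898.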